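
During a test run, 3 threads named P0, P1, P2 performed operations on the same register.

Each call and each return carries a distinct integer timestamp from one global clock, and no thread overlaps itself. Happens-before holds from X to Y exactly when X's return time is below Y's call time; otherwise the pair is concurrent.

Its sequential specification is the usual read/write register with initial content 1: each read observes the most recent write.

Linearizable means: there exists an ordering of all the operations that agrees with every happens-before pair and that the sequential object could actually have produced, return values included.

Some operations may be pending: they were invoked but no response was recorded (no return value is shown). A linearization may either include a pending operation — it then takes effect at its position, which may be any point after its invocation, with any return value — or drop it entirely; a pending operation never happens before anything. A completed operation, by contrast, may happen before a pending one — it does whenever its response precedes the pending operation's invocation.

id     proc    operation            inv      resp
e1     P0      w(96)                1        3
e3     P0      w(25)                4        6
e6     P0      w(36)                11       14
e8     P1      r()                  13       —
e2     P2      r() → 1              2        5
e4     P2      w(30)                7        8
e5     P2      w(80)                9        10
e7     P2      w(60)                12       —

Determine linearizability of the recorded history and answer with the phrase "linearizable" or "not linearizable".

linearizable

one valid linearization: e2, e1, e3, e4, e5, e6
after step 1 (e2 r() → 1): value 1
after step 2 (e1 w(96)): value 96
after step 3 (e3 w(25)): value 25
after step 4 (e4 w(30)): value 30
after step 5 (e5 w(80)): value 80
after step 6 (e6 w(36)): value 36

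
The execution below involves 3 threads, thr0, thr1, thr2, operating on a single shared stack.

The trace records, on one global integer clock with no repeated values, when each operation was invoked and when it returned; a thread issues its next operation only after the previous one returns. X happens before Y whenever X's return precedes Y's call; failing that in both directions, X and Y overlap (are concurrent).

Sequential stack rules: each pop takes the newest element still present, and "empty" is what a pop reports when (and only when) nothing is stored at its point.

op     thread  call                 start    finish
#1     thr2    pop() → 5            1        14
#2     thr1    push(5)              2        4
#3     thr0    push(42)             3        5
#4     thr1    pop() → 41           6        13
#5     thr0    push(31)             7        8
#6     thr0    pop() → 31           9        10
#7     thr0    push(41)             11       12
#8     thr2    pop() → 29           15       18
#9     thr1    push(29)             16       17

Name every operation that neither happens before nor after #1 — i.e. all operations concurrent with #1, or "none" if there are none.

#2, #3, #4, #5, #6, #7

#1 spans [1,14]; an op avoiding the whole window 1..14 is ordered, any other is concurrent
#2 [2,4]: concurrent
#3 [3,5]: concurrent
#4 [6,13]: concurrent
#5 [7,8]: concurrent
#6 [9,10]: concurrent
#7 [11,12]: concurrent
#8 [15,18]: after
#9 [16,17]: after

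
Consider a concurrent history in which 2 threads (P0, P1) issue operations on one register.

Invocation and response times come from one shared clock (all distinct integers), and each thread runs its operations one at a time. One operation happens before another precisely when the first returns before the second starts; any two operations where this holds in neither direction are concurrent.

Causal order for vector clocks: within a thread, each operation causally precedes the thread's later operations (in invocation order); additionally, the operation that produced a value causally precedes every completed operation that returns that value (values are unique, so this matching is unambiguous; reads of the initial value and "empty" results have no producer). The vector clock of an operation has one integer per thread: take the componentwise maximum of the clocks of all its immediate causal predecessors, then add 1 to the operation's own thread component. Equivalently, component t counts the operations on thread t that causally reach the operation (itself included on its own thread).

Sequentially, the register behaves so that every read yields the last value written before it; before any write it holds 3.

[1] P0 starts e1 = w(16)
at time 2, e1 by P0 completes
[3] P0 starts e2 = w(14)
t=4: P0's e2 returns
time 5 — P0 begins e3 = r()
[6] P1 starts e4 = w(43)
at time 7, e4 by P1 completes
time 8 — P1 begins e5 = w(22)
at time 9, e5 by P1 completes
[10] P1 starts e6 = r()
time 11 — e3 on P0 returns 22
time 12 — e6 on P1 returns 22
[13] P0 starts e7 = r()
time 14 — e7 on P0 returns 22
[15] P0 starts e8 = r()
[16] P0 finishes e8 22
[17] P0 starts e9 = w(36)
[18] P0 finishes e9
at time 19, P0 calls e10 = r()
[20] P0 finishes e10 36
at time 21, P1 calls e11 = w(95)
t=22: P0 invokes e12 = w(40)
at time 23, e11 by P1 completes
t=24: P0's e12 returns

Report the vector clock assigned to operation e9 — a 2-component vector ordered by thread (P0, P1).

VC(e4, invoked at 6): no causal predecessors; +1 on P1 → (0, 1)
VC(e1, invoked at 1): no causal predecessors; +1 on P0 → (1, 0)
merge at e5 (invoked 8): VC(e4)=(0, 1), own-thread bump on P1 → (0, 2)
merge at e2 (invoked 3): VC(e1)=(1, 0), own-thread bump on P0 → (2, 0)
merge at e6 (invoked 10): VC(e5)=(0, 2), own-thread bump on P1 → (0, 3)
merge at e11 (invoked 21): VC(e6)=(0, 3), own-thread bump on P1 → (0, 4)
merge at e3 (invoked 5): VC(e2)=(2, 0), VC(e5)=(0, 2), own-thread bump on P0 → (3, 2)
merge at e7 (invoked 13): VC(e3)=(3, 2), VC(e5)=(0, 2), own-thread bump on P0 → (4, 2)
merge at e8 (invoked 15): VC(e5)=(0, 2), VC(e7)=(4, 2), own-thread bump on P0 → (5, 2)
merge at e9 (invoked 17): VC(e8)=(5, 2), own-thread bump on P0 → (6, 2)
merge at e10 (invoked 19): VC(e9)=(6, 2), own-thread bump on P0 → (7, 2)
merge at e12 (invoked 22): VC(e10)=(7, 2), own-thread bump on P0 → (8, 2)
target: VC(e9) = (6, 2)

(6, 2)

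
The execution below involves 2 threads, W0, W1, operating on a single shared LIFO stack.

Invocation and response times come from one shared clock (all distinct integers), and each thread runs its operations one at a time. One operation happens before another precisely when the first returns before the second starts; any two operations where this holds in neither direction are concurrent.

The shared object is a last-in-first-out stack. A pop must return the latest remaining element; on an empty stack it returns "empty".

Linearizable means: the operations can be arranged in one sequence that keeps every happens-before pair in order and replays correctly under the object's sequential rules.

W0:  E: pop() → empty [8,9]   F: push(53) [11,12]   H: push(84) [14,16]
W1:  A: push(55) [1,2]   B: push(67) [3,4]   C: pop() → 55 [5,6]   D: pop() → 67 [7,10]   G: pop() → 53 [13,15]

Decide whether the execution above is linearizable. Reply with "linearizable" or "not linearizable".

not linearizable

through event 5 a valid linearization exists; event 6 (C responding at time 6) ends that
exhaustive check: the 3 completed LIFO stack ops admit one real-time order; illegal
for example A, B, C fails at step 3: C pop() → 55 is not legal there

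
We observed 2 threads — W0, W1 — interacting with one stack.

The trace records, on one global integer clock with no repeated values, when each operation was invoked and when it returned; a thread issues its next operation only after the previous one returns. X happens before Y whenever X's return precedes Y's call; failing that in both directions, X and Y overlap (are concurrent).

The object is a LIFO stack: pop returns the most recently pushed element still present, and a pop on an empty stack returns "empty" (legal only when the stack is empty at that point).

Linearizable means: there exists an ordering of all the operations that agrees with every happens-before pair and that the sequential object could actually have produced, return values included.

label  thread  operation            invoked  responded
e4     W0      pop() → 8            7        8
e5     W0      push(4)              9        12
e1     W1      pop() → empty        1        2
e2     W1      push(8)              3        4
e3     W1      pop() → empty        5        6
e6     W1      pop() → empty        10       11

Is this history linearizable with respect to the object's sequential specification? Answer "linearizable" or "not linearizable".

not linearizable

already the first 6 events (up to e3's response at time 6) admit no linearization; the first 5 still do
the completed operations (3 total) allow one real-time order; the stack replay rejects it
sample order e1, e2, e3 stalls at step 3 — e3 pop() → empty has no legal effect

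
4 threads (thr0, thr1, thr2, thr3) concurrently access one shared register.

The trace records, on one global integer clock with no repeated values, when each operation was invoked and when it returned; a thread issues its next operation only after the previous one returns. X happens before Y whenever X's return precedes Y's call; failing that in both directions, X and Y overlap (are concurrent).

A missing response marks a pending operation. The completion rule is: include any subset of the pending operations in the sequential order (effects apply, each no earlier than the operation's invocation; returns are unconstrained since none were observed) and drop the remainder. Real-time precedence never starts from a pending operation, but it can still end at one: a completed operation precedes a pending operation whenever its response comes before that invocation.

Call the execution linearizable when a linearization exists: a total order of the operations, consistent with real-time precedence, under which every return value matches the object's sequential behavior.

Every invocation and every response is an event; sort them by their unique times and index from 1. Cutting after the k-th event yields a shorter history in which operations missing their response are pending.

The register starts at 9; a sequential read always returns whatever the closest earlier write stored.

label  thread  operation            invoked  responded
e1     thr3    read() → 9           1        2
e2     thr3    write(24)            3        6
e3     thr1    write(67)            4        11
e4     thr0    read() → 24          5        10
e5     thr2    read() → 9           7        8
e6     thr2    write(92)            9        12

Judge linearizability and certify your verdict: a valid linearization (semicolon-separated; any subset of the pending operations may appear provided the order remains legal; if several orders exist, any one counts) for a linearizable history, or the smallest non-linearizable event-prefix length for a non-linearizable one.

the violation lands at event 8, e5's response at time 8: events 1..7 linearize, events 1..8 do not
a single order respects real time; the 3 completed register operations fail replay along it
no escape via the 2 pending operations (e3, e4): every completion choice fails
for example e1, e2, e5 (pending dropped) fails at step 3: e5 read() → 9 is not legal there

not linearizable — minimal violating prefix: 8 events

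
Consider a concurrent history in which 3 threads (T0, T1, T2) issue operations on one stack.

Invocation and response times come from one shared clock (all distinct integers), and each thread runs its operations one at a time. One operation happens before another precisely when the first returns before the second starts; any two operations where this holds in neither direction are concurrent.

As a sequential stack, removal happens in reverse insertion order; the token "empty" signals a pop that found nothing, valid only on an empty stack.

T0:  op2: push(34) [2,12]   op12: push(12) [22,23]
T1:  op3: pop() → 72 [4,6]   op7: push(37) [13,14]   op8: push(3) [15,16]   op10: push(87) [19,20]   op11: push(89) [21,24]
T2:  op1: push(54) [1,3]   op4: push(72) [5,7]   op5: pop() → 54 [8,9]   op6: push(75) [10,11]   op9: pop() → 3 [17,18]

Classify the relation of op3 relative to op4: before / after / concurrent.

op3 spans [4,6], op4 spans [5,7]
the intervals overlap in both directions

concurrent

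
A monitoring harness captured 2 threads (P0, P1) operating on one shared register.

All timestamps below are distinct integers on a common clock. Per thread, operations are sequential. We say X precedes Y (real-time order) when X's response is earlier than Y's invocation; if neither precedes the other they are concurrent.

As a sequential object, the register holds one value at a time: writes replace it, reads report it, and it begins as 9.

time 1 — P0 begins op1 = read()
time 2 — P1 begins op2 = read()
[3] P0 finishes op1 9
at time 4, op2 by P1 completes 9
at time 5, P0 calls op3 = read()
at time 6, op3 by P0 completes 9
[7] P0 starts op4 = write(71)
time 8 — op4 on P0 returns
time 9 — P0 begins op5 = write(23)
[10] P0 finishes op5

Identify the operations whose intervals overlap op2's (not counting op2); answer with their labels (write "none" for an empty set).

op1

op2 spans [2,4]; an op avoiding the whole window 2..4 is ordered, any other is concurrent
op1 [1,3]: concurrent
op3 [5,6]: after
op4 [7,8]: after
op5 [9,10]: after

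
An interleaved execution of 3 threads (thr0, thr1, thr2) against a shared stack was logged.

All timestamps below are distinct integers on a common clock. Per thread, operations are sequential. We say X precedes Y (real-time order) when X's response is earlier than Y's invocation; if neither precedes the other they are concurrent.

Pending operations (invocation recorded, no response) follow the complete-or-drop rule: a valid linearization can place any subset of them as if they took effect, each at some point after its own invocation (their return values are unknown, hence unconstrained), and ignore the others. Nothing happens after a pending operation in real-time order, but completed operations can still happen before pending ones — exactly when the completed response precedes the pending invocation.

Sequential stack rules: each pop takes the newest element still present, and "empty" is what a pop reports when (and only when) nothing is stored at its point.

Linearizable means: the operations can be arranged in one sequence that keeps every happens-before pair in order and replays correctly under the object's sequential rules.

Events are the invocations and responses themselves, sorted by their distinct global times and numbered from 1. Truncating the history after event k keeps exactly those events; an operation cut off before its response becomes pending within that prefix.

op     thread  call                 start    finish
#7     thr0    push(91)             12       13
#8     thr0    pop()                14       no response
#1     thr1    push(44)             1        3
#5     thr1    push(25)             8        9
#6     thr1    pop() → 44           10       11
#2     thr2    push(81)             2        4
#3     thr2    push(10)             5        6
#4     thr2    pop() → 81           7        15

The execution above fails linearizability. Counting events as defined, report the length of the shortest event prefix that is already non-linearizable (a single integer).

events 1..10 are linearizable; a witness order is #1, #2, #3, #4, #5:
step 1: #1 push(44) — stack <44>
step 2: #2 push(81) — stack <44,81>
step 3: #3 push(10) — stack <44,81,10>
step 4: #4 pop() (pending, included) — stack <44,81>
step 5: #5 push(25) — stack <44,81,25>
at event 11 (#6's time-11 response) nothing linearizes any more
no escape via the 1 pending operation (#4): every completion choice fails
one such order, #1, #2, #3, #5, #6 (pending dropped), breaks at step 5 where #6 pop() → 44 is illegal
one such order, #2, #1, #3, #5, #6 (pending dropped), breaks at step 5 where #6 pop() → 44 is illegal

11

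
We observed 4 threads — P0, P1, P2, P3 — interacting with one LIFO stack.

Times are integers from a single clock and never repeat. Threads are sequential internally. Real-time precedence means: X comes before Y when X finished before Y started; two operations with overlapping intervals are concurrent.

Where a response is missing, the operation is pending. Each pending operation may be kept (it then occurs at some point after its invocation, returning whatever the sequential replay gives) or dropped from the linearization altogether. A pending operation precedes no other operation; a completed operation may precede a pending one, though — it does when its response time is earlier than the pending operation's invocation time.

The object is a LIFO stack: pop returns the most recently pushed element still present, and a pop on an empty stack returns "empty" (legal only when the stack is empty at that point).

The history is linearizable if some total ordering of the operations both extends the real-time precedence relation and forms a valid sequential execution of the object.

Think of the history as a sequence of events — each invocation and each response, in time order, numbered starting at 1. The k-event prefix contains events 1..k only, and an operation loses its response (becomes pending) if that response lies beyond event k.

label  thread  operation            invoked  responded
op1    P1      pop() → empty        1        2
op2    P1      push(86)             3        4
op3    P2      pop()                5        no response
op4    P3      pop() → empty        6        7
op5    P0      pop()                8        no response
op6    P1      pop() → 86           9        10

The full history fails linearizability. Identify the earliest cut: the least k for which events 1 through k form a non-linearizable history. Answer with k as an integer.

events 1..9 are linearizable, e.g. via op1, op2, op3, op4:
after step 1 (op1 pop() → empty): stack <>
after step 2 (op2 push(86)): stack <86>
after step 3 (op3 pop() (pending, included)): stack <>
after step 4 (op4 pop() → empty): stack <>
adding event 10 (op6 responds at 10) leaves no legal real-time order
no completion choice of the 2 pending operations (op3, op5) rescues it — every subset was tried
one such order, op1, op2, op4, op6 (pending dropped), breaks at step 3 where op4 pop() → empty is illegal

10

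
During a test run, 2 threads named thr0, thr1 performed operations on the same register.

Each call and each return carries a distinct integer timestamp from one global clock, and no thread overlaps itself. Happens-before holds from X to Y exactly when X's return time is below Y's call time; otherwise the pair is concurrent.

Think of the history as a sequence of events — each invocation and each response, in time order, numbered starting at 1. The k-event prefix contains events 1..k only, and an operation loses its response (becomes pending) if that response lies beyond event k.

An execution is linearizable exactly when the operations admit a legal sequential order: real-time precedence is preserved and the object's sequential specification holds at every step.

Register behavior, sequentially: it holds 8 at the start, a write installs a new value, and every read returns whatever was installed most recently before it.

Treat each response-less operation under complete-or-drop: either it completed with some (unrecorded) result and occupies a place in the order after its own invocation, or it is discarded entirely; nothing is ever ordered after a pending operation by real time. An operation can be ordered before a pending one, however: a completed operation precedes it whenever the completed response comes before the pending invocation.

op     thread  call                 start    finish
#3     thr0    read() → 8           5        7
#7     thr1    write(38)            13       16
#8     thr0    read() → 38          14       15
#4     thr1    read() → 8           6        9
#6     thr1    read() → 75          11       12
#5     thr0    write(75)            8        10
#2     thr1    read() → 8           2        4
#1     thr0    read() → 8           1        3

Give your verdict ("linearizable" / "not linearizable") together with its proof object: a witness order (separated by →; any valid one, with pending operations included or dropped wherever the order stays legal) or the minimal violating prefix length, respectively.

step 1: #1 read() → 8 — value 8
step 2: #2 read() → 8 — value 8
step 3: #3 read() → 8 — value 8
step 4: #4 read() → 8 — value 8
step 5: #5 write(75) — value 75
step 6: #6 read() → 75 — value 75
step 7: #7 write(38) — value 38
step 8: #8 read() → 38 — value 38

linearizable — witness: #1 → #2 → #3 → #4 → #5 → #6 → #7 → #8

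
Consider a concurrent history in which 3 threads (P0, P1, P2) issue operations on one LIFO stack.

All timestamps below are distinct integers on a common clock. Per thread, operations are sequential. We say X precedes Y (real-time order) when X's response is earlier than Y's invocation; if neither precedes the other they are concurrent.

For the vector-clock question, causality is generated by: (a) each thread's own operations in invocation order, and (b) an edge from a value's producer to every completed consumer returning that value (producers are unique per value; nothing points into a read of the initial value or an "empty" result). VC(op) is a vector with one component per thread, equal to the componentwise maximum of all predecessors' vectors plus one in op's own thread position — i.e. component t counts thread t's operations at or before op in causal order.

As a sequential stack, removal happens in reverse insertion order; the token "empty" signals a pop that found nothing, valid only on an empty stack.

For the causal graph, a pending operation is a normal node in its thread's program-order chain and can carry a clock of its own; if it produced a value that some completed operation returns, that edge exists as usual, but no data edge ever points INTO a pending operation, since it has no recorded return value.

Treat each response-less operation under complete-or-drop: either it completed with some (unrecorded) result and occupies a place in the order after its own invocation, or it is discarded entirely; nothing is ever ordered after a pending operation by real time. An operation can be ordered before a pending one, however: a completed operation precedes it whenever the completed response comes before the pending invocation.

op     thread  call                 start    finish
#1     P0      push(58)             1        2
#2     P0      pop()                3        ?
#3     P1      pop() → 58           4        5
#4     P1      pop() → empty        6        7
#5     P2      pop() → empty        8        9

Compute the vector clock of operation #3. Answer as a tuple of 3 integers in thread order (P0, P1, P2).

VC(#5, invoked at 8): no causal predecessors; +1 on P2 → (0, 0, 1)
VC(#1, invoked at 1): no causal predecessors; +1 on P0 → (1, 0, 0)
invoked at 4, #3 merges VC(#1)=(1, 0, 0) and bumps P1's slot → (1, 1, 0)
invoked at 3, #2 merges VC(#1)=(1, 0, 0) and bumps P0's slot → (2, 0, 0)
invoked at 6, #4 merges VC(#3)=(1, 1, 0) and bumps P1's slot → (1, 2, 0)
target: VC(#3) = (1, 1, 0)

(1, 1, 0)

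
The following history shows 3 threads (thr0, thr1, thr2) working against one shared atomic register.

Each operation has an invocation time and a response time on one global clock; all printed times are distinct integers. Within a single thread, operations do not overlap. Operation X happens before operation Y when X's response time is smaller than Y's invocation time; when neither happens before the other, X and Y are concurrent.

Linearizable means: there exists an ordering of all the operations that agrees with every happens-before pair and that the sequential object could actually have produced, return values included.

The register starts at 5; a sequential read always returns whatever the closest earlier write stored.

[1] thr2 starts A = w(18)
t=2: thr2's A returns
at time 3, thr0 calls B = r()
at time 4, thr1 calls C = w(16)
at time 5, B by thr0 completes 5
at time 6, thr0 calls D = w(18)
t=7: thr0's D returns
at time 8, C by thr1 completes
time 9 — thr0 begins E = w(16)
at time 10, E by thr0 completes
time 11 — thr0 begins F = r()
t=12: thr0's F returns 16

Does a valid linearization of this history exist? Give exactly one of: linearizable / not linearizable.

not linearizable

events 1..4 are fine; event 5 — the response of B at time 5 — makes the prefix non-linearizable
the completed operations (2 total) allow one real-time order; the atomic register replay rejects it
every completion of the 1 pending operation (C) was checked; none linearizes
one such order, A, B (pending dropped), breaks at step 2 where B r() → 5 is illegal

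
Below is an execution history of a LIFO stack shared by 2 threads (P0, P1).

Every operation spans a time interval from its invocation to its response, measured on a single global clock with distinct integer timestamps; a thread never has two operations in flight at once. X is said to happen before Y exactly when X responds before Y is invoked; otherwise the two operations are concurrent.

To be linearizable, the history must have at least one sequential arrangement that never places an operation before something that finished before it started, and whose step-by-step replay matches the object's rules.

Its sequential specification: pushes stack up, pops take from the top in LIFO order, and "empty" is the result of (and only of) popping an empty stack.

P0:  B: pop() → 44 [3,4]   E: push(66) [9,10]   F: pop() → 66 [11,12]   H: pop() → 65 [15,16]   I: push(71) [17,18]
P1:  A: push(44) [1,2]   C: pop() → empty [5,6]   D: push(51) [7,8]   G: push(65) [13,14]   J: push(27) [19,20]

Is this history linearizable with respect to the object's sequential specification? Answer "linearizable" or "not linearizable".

linearizable

witness order: A, B, C, D, E, F, G, H, I, J
step 1: A push(44) — stack <44>
step 2: B pop() → 44 — stack <>
step 3: C pop() → empty — stack <>
step 4: D push(51) — stack <51>
step 5: E push(66) — stack <51,66>
step 6: F pop() → 66 — stack <51>
step 7: G push(65) — stack <51,65>
step 8: H pop() → 65 — stack <51>
step 9: I push(71) — stack <51,71>
step 10: J push(27) — stack <51,71,27>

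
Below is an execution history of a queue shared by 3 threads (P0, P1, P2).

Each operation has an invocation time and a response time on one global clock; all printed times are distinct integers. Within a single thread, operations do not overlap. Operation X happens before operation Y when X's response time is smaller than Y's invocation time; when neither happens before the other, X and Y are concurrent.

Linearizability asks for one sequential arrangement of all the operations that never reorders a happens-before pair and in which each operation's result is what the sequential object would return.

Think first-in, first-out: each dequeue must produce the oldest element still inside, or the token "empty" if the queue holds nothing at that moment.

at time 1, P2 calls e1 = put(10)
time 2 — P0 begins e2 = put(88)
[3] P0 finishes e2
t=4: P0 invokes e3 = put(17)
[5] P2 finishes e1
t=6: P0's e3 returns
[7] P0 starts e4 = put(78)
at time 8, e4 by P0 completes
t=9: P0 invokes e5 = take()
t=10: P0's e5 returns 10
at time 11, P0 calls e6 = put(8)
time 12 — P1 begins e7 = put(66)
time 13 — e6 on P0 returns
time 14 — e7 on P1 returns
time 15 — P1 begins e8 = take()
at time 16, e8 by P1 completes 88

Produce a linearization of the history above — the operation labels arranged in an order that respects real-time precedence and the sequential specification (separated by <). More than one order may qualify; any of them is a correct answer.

1. e1 put(10), leaving queue <10>
2. e2 put(88), leaving queue <10,88>
3. e3 put(17), leaving queue <10,88,17>
4. e4 put(78), leaving queue <10,88,17,78>
5. e5 take() → 10, leaving queue <88,17,78>
6. e6 put(8), leaving queue <88,17,78,8>
7. e7 put(66), leaving queue <88,17,78,8,66>
8. e8 take() → 88, leaving queue <17,78,8,66>

e1 < e2 < e3 < e4 < e5 < e6 < e7 < e8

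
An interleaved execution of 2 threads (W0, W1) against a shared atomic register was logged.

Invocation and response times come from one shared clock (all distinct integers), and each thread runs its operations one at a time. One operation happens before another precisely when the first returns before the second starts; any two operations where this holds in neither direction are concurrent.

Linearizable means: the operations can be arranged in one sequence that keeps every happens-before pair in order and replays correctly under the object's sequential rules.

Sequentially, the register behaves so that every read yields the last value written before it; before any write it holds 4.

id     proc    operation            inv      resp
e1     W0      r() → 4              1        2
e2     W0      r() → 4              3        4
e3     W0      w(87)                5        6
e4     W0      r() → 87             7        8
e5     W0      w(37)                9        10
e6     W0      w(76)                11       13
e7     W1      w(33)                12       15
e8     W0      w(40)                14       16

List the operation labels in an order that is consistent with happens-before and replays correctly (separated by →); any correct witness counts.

e1 → e2 → e3 → e4 → e5 → e6 → e7 → e8

after step 1 (e1 r() → 4): value 4
after step 2 (e2 r() → 4): value 4
after step 3 (e3 w(87)): value 87
after step 4 (e4 r() → 87): value 87
after step 5 (e5 w(37)): value 37
after step 6 (e6 w(76)): value 76
after step 7 (e7 w(33)): value 33
after step 8 (e8 w(40)): value 40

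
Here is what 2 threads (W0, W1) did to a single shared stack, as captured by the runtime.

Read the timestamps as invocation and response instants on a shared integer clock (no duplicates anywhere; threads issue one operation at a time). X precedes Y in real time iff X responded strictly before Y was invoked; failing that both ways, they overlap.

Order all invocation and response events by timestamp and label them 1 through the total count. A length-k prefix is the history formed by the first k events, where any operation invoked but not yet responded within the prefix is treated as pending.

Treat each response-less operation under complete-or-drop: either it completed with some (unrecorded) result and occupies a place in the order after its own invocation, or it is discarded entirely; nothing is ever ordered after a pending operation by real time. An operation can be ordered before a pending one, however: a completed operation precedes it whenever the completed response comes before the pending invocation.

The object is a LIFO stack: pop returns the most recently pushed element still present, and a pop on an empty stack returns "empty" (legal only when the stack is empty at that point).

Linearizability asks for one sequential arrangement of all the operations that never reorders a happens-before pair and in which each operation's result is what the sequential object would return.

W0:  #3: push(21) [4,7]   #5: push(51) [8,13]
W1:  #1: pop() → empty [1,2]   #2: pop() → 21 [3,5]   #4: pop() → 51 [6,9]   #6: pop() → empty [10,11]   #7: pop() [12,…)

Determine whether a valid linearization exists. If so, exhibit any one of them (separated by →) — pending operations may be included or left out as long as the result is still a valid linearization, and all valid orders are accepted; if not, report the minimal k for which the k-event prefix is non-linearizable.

linearizable — witness: #1 → #3 → #2 → #5 → #4 → #6

after step 1 (#1 pop() → empty): stack <>
after step 2 (#3 push(21)): stack <21>
after step 3 (#2 pop() → 21): stack <>
after step 4 (#5 push(51)): stack <51>
after step 5 (#4 pop() → 51): stack <>
after step 6 (#6 pop() → empty): stack <>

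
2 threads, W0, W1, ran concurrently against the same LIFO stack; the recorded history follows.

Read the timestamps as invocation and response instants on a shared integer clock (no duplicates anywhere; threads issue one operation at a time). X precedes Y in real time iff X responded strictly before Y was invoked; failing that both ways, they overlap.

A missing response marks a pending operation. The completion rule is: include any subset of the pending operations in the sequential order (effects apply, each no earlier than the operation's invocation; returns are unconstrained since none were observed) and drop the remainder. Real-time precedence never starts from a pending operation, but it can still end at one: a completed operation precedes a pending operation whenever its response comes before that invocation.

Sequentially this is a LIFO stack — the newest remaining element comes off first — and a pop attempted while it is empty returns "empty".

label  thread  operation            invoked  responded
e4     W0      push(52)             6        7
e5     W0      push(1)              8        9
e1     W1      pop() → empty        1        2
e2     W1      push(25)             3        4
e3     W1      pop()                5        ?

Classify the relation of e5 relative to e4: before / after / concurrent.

after

e5 spans [8,9], e4 spans [6,7]
resp(e4)=7 < inv(e5)=8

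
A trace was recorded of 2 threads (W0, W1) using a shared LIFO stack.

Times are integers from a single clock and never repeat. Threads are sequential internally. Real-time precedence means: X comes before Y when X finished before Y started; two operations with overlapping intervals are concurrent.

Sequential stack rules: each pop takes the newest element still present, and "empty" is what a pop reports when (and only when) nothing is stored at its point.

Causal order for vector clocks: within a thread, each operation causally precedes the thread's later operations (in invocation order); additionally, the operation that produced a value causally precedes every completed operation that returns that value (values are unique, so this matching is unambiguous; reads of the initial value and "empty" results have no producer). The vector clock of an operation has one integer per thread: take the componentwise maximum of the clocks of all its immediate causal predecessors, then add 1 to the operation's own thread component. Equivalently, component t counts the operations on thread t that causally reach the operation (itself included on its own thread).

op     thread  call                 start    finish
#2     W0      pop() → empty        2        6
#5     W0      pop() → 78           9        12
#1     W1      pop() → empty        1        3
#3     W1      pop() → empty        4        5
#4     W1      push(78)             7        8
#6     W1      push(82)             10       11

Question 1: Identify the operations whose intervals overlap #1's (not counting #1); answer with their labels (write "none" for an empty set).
#2

#1 spans [1,3]: anything still running between times 1 and 3 counts as concurrent
#2 [2,6]: concurrent
#3 [4,5]: after
#4 [7,8]: after
#5 [9,12]: after
#6 [10,11]: after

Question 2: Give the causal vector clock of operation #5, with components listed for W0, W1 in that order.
(2, 3)

VC(#1, invoked at 1): no causal predecessors; +1 on W1 → (0, 1)
VC(#2, invoked at 2): no causal predecessors; +1 on W0 → (1, 0)
#3, invoked 4, takes VC(#1)=(0, 1) under max, adds 1 for W1 → (0, 2)
#4, invoked 7, takes VC(#3)=(0, 2) under max, adds 1 for W1 → (0, 3)
#6, invoked 10, takes VC(#4)=(0, 3) under max, adds 1 for W1 → (0, 4)
#5, invoked 9, takes VC(#2)=(1, 0), VC(#4)=(0, 3) under max, adds 1 for W0 → (2, 3)
target: VC(#5) = (2, 3)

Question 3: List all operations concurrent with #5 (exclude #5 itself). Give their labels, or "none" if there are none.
#6

concurrent with #5 ([9,12]): every op whose interval crosses 9..12
#1 [1,3]: before
#2 [2,6]: before
#3 [4,5]: before
#4 [7,8]: before
#6 [10,11]: concurrent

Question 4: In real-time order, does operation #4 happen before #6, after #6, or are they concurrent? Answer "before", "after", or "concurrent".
before

#4 spans [7,8], #6 spans [10,11]
resp(#4)=8 < inv(#6)=10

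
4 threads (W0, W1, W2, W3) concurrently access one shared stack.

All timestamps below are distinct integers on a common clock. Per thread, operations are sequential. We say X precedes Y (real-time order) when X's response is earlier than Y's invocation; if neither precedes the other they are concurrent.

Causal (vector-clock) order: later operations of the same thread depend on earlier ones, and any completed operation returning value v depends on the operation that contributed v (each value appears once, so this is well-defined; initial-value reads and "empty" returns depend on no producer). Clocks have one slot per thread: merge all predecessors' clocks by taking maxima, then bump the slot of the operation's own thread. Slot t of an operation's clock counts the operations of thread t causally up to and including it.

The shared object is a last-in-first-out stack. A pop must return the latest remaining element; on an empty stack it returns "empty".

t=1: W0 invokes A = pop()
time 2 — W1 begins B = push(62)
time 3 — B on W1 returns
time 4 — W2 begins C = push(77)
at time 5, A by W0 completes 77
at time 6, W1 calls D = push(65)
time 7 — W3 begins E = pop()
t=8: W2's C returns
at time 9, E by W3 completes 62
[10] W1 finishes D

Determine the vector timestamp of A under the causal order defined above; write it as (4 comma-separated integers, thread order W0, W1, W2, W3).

(1, 0, 1, 0)

VC(C, invoked at 4): no causal predecessors; +1 on W2 → (0, 0, 1, 0)
VC(B, invoked at 2): no causal predecessors; +1 on W1 → (0, 1, 0, 0)
E, invoked 7, takes VC(B)=(0, 1, 0, 0) under max, adds 1 for W3 → (0, 1, 0, 1)
D, invoked 6, takes VC(B)=(0, 1, 0, 0) under max, adds 1 for W1 → (0, 2, 0, 0)
A, invoked 1, takes VC(C)=(0, 0, 1, 0) under max, adds 1 for W0 → (1, 0, 1, 0)
target: VC(A) = (1, 0, 1, 0)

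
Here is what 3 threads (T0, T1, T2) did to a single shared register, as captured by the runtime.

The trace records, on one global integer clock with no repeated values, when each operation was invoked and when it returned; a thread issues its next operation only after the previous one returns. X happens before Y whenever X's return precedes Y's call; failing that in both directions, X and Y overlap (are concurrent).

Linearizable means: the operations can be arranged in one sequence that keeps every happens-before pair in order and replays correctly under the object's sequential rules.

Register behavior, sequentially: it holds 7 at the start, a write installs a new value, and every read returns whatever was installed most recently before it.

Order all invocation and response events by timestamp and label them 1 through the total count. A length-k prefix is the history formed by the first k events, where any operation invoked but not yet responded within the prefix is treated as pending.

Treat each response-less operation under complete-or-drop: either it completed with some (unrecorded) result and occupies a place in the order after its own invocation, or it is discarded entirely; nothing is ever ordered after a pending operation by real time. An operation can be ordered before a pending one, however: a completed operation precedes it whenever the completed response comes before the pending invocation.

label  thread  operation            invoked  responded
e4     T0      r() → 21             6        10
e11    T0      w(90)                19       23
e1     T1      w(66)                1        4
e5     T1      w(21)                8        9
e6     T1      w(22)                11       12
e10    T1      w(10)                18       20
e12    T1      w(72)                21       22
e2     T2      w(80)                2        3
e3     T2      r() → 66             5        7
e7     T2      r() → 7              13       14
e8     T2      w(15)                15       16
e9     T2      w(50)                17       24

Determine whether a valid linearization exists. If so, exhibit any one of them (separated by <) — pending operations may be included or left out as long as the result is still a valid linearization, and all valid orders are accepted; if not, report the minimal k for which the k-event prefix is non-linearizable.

not linearizable — minimal violating prefix: 14 events

through event 13 a valid linearization exists; event 14 (e7 responding at time 14) ends that
no legal order exists: 6 real-time-consistent candidates over 7 completed register operations, all rejected
take e1, e2, e3, e4, e5, e6, e7: step 3 already fails, because e3 r() → 66 cannot occur there
take e1, e2, e3, e5, e4, e6, e7: step 3 already fails, because e3 r() → 66 cannot occur there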